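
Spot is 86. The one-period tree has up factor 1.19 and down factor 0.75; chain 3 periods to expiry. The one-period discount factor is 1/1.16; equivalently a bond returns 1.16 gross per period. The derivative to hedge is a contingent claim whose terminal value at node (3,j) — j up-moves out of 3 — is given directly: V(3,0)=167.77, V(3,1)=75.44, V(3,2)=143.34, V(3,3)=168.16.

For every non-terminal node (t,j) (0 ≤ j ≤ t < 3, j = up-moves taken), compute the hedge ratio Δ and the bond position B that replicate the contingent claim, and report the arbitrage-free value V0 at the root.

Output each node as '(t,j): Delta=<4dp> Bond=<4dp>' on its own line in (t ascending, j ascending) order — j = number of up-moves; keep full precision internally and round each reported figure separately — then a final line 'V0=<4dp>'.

(0,0): Delta=0.5843 Bond=53.8899
(1,0): Delta=1.7307 Bond=-11.4311
(1,1): Delta=0.5314 Bond=67.9228
(2,0): Delta=-4.3378 Bond=280.3023
(2,1): Delta=2.0105 Bond=-34.7402
(2,2): Delta=0.4632 Bond=87.0976
V0=104.1369

No-arbitrage ⇒ martingale measure with p* = (R−d)/(u−d) = 0.9318.
At expiry t=3: V(3,0)=167.7700, V(3,1)=75.4400, V(3,2)=143.3400, V(3,3)=168.1600
Node (2,0) S=48.3750: V=(p*·75.4400+(1−p*)·167.7700)/1.16=70.4614; Δ=(75.4400−167.7700)/(57.5662−36.2812)=-4.3378; B=V−Δ·S=280.3023
Node (2,1) S=76.7550: V=(p*·143.3400+(1−p*)·75.4400)/1.16=119.5780; Δ=(143.3400−75.4400)/(91.3384−57.5662)=2.0105; B=V−Δ·S=-34.7402
Node (2,2) S=121.7846: V=(p*·168.1600+(1−p*)·143.3400)/1.16=143.5067; Δ=(168.1600−143.3400)/(144.9237−91.3384)=0.4632; B=V−Δ·S=87.0976
Node (1,0) S=64.5000: V=(p*·119.5780+(1−p*)·70.4614)/1.16=100.1975; Δ=(119.5780−70.4614)/(76.7550−48.3750)=1.7307; B=V−Δ·S=-11.4311
Node (1,1) S=102.3400: V=(p*·143.5067+(1−p*)·119.5780)/1.16=122.3062; Δ=(143.5067−119.5780)/(121.7846−76.7550)=0.5314; B=V−Δ·S=67.9228
Node (0,0) S=86.0000: V=(p*·122.3062+(1−p*)·100.1975)/1.16=104.1369; Δ=(122.3062−100.1975)/(102.3400−64.5000)=0.5843; B=V−Δ·S=53.8899
Check: Δ(0,0)·S0 + B(0,0) = 104.1369 = V0.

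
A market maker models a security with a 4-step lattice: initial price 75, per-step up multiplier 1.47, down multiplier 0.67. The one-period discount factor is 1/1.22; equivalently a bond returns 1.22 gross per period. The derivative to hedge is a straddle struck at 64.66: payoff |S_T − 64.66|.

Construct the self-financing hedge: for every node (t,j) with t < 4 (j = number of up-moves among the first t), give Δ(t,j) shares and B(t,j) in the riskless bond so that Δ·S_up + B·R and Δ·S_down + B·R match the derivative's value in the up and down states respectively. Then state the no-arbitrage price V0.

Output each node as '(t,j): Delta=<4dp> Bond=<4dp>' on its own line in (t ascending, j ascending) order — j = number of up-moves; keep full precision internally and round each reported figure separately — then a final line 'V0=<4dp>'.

Since d<R<u, set p* = (R−d)/(u−d) = 0.6875; price each node as the discounted p*-expectation of its children.
Terminal payoffs: V(4,0)=49.5467, V(4,1)=31.5009, V(4,2)=8.0921, V(4,3)=94.9603, V(4,4)=285.5517
  t=3,j=0: stock 22.5572 → up 33.1591 (V=31.5009), down 15.1133 (V=49.5467). Price 30.4428; hedge Δ=-1.0000, bond B=53.0000.
  t=3,j=1: stock 49.4912 → up 72.7521 (V=8.0921), down 33.1591 (V=31.5009). Price 12.6290; hedge Δ=-0.5912, bond B=41.8899.
  t=3,j=2: stock 108.5852 → up 159.6203 (V=94.9603), down 72.7521 (V=8.0921). Price 55.5852; hedge Δ=1.0000, bond B=-53.0000.
  t=3,j=3: stock 238.2392 → up 350.2117 (V=285.5517), down 159.6203 (V=94.9603). Price 185.2392; hedge Δ=1.0000, bond B=-53.0000.
  t=2,j=0: stock 33.6675 → up 49.4912 (V=12.6290), down 22.5572 (V=30.4428). Price 14.9146; hedge Δ=-0.6614, bond B=37.1818.
  t=2,j=1: stock 73.8675 → up 108.5852 (V=55.5852), down 49.4912 (V=12.6290). Price 34.5585; hedge Δ=0.7269, bond B=-19.1368.
  t=2,j=2: stock 162.0675 → up 238.2392 (V=185.2392), down 108.5852 (V=55.5852). Price 118.6249; hedge Δ=1.0000, bond B=-43.4426.
  t=1,j=0: stock 50.2500 → up 73.8675 (V=34.5585), down 33.6675 (V=14.9146). Price 23.2949; hedge Δ=0.4887, bond B=-1.2600.
  t=1,j=1: stock 110.2500 → up 162.0675 (V=118.6249), down 73.8675 (V=34.5585). Price 75.7001; hedge Δ=0.9531, bond B=-29.3828.
  t=0,j=0: stock 75.0000 → up 110.2500 (V=75.7001), down 50.2500 (V=23.2949). Price 48.6258; hedge Δ=0.8734, bond B=-16.8807.
Root portfolio cost Δ·75+B reproduces V0=48.6258.

(0,0): Delta=0.8734 Bond=-16.8807
(1,0): Delta=0.4887 Bond=-1.2600
(1,1): Delta=0.9531 Bond=-29.3828
(2,0): Delta=-0.6614 Bond=37.1818
(2,1): Delta=0.7269 Bond=-19.1368
(2,2): Delta=1.0000 Bond=-43.4426
(3,0): Delta=-1.0000 Bond=53.0000
(3,1): Delta=-0.5912 Bond=41.8899
(3,2): Delta=1.0000 Bond=-53.0000
(3,3): Delta=1.0000 Bond=-53.0000
V0=48.6258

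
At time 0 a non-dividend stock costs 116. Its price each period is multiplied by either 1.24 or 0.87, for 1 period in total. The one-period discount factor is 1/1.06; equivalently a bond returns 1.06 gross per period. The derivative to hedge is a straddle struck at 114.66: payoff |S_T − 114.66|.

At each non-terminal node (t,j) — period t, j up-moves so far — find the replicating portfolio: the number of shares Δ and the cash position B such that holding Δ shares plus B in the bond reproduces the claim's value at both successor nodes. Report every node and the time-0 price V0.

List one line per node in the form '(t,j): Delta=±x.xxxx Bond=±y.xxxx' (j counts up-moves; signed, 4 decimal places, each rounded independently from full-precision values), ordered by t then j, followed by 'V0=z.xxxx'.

(0,0): Delta=0.3597 Bond=-21.2876
V0=20.4421

The replicating-portfolio and risk-neutral prices coincide; use p* = (1.06−0.87)/(1.24−0.87) = 0.5135 for the latter.
Payoff layer (t=1): V(1,0)=13.7400, V(1,1)=29.1800
Node (0,0) S=116.0000: V=(p*·29.1800+(1−p*)·13.7400)/1.06=20.4421; Δ=(29.1800−13.7400)/(143.8400−100.9200)=0.3597; B=V−Δ·S=-21.2876
The time-0 hedge costs 20.4421, which is the no-arbitrage price.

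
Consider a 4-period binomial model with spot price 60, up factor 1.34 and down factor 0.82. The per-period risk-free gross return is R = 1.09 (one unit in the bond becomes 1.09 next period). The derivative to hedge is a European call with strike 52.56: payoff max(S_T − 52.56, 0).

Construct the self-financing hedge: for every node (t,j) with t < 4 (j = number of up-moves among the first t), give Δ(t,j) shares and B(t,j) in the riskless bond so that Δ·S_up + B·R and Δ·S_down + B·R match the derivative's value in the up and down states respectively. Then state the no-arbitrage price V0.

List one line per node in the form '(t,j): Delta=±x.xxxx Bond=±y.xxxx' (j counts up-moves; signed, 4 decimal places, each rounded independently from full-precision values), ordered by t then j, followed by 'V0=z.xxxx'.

Risk-neutral probability p* = (R−d)/(u−d) = (1.09−0.82)/(1.34−0.82) = 0.5192.
Terminal payoffs: V(4,0)=0.0000, V(4,1)=0.0000, V(4,2)=19.8817, V(4,3)=65.8203, V(4,4)=140.8908
  t=3,j=0: stock 33.0821 → up 44.3300 (V=0.0000), down 27.1273 (V=0.0000). Price 0.0000; hedge Δ=0.0000, bond B=0.0000.
  t=3,j=1: stock 54.0610 → up 72.4417 (V=19.8817), down 44.3300 (V=0.0000). Price 9.4708; hedge Δ=0.7072, bond B=-28.7632.
  t=3,j=2: stock 88.3435 → up 118.3803 (V=65.8203), down 72.4417 (V=19.8817). Price 40.1233; hedge Δ=1.0000, bond B=-48.2202.
  t=3,j=3: stock 144.3662 → up 193.4508 (V=140.8908), down 118.3803 (V=65.8203). Price 96.1461; hedge Δ=1.0000, bond B=-48.2202.
  t=2,j=0: stock 40.3440 → up 54.0610 (V=9.4708), down 33.0821 (V=0.0000). Price 4.5115; hedge Δ=0.4514, bond B=-13.7016.
  t=2,j=1: stock 65.9280 → up 88.3435 (V=40.1233), down 54.0610 (V=9.4708). Price 23.2904; hedge Δ=0.8941, bond B=-35.6568.
  t=2,j=2: stock 107.7360 → up 144.3662 (V=96.1461), down 88.3435 (V=40.1233). Price 63.4973; hedge Δ=1.0000, bond B=-44.2387.
  t=1,j=0: stock 49.2000 → up 65.9280 (V=23.2904), down 40.3440 (V=4.5115). Price 13.0845; hedge Δ=0.7340, bond B=-23.0288.
  t=1,j=1: stock 80.4000 → up 107.7360 (V=63.4973), down 65.9280 (V=23.2904). Price 40.5202; hedge Δ=0.9617, bond B=-36.8007.
  t=0,j=0: stock 60.0000 → up 80.4000 (V=40.5202), down 49.2000 (V=13.0845). Price 25.0734; hedge Δ=0.8794, bond B=-27.6877.
The time-0 hedge costs 25.0734, which is the no-arbitrage price.

(0,0): Delta=0.8794 Bond=-27.6877
(1,0): Delta=0.7340 Bond=-23.0288
(1,1): Delta=0.9617 Bond=-36.8007
(2,0): Delta=0.4514 Bond=-13.7016
(2,1): Delta=0.8941 Bond=-35.6568
(2,2): Delta=1.0000 Bond=-44.2387
(3,0): Delta=0.0000 Bond=0.0000
(3,1): Delta=0.7072 Bond=-28.7632
(3,2): Delta=1.0000 Bond=-48.2202
(3,3): Delta=1.0000 Bond=-48.2202
V0=25.0734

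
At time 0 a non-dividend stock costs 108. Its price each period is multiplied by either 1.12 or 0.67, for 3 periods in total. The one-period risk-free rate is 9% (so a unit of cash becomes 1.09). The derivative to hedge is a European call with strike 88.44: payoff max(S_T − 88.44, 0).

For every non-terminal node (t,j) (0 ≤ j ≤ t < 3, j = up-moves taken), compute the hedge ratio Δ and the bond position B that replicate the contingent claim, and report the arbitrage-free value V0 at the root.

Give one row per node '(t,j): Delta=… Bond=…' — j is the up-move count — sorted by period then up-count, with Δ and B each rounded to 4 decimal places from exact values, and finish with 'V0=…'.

The replicating-portfolio and risk-neutral prices coincide; use p* = (1.09−0.67)/(1.12−0.67) = 0.9333 for the latter.
Terminal values V(3,·): V(3,0)=0.0000, V(3,1)=0.0000, V(3,2)=2.3284, V(3,3)=63.2922
Node (2,0) S=48.4812: V=(p*·0.0000+(1−p*)·0.0000)/1.09=0.0000; Δ=(0.0000−0.0000)/(54.2989−32.4824)=0.0000; B=V−Δ·S=0.0000
Node (2,1) S=81.0432: V=(p*·2.3284+(1−p*)·0.0000)/1.09=1.9937; Δ=(2.3284−0.0000)/(90.7684−54.2989)=0.0638; B=V−Δ·S=-3.1805
Node (2,2) S=135.4752: V=(p*·63.2922+(1−p*)·2.3284)/1.09=54.3376; Δ=(63.2922−2.3284)/(151.7322−90.7684)=1.0000; B=V−Δ·S=-81.1376
Node (1,0) S=72.3600: V=(p*·1.9937+(1−p*)·0.0000)/1.09=1.7072; Δ=(1.9937−0.0000)/(81.0432−48.4812)=0.0612; B=V−Δ·S=-2.7233
Node (1,1) S=120.9600: V=(p*·54.3376+(1−p*)·1.9937)/1.09=46.6495; Δ=(54.3376−1.9937)/(135.4752−81.0432)=0.9616; B=V−Δ·S=-69.6702
Node (0,0) S=108.0000: V=(p*·46.6495+(1−p*)·1.7072)/1.09=40.0490; Δ=(46.6495−1.7072)/(120.9600−72.3600)=0.9247; B=V−Δ·S=-59.8230
Root portfolio cost Δ·108+B reproduces V0=40.0490.

(0,0): Delta=0.9247 Bond=-59.8230
(1,0): Delta=0.0612 Bond=-2.7233
(1,1): Delta=0.9616 Bond=-69.6702
(2,0): Delta=0.0000 Bond=0.0000
(2,1): Delta=0.0638 Bond=-3.1805
(2,2): Delta=1.0000 Bond=-81.1376
V0=40.0490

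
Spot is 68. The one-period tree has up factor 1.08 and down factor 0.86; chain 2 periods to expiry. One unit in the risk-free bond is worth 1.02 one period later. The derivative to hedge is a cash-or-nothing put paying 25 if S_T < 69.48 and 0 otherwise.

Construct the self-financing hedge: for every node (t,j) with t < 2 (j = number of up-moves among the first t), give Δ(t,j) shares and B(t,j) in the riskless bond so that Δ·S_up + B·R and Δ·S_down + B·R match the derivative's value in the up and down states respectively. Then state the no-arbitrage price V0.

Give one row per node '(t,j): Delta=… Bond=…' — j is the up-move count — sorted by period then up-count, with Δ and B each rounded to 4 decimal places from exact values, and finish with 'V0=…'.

(0,0): Delta=-1.1915 Bond=92.3437
(1,0): Delta=0.0000 Bond=24.5098
(1,1): Delta=-1.5473 Bond=120.3209
V0=11.3195

Under the risk-neutral measure, an up-move has probability p* = (R−d)/(u−d) = 0.7273 and values discount at R = 1.02.
At expiry t=2: V(2,0)=25.0000, V(2,1)=25.0000, V(2,2)=0.0000
  t=1,j=0: stock 58.4800 → up 63.1584 (V=25.0000), down 50.2928 (V=25.0000). Price 24.5098; hedge Δ=0.0000, bond B=24.5098.
  t=1,j=1: stock 73.4400 → up 79.3152 (V=0.0000), down 63.1584 (V=25.0000). Price 6.6845; hedge Δ=-1.5473, bond B=120.3209.
  t=0,j=0: stock 68.0000 → up 73.4400 (V=6.6845), down 58.4800 (V=24.5098). Price 11.3195; hedge Δ=-1.1915, bond B=92.3437.
Self-financing check: at every node Δ·S+B equals the discounted successor values.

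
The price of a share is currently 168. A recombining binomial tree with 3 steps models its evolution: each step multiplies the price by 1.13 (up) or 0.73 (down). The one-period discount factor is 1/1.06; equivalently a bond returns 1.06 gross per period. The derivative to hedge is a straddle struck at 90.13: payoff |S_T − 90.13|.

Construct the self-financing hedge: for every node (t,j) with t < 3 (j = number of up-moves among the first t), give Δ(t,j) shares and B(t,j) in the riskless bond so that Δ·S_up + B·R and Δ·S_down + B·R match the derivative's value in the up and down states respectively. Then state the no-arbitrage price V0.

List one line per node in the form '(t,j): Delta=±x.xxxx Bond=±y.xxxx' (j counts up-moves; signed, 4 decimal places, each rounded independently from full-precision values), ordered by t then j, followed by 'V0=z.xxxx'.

(0,0): Delta=0.9799 Bond=-72.0755
(1,0): Delta=0.8332 Bond=-58.4136
(1,1): Delta=1.0000 Bond=-80.2154
(2,0): Delta=-0.3837 Bond=47.0279
(2,1): Delta=1.0000 Bond=-85.0283
(2,2): Delta=1.0000 Bond=-85.0283
V0=92.5481

No-arbitrage ⇒ martingale measure with p* = (R−d)/(u−d) = 0.8250.
Terminal payoffs: V(3,0)=24.7751, V(3,1)=11.0357, V(3,2)=66.4690, V(3,3)=152.2767
(2,0): S=89.5272. Δ = (V_up−V_dn)/(S_up−S_dn) = (11.0357−24.7751)/(101.1657−65.3549) = -0.3837. V = [p*·11.0357 + (1−p*)·24.7751]/1.06 = 12.6794. B = V − Δ·S = 47.0279.
(2,1): S=138.5832. Δ = (V_up−V_dn)/(S_up−S_dn) = (66.4690−11.0357)/(156.5990−101.1657) = 1.0000. V = [p*·66.4690 + (1−p*)·11.0357]/1.06 = 53.5549. B = V − Δ·S = -85.0283.
(2,2): S=214.5192. Δ = (V_up−V_dn)/(S_up−S_dn) = (152.2767−66.4690)/(242.4067−156.5990) = 1.0000. V = [p*·152.2767 + (1−p*)·66.4690]/1.06 = 129.4909. B = V − Δ·S = -85.0283.
(1,0): S=122.6400. Δ = (V_up−V_dn)/(S_up−S_dn) = (53.5549−12.6794)/(138.5832−89.5272) = 0.8332. V = [p*·53.5549 + (1−p*)·12.6794]/1.06 = 43.7752. B = V − Δ·S = -58.4136.
(1,1): S=189.8400. Δ = (V_up−V_dn)/(S_up−S_dn) = (129.4909−53.5549)/(214.5192−138.5832) = 1.0000. V = [p*·129.4909 + (1−p*)·53.5549]/1.06 = 109.6246. B = V − Δ·S = -80.2154.
(0,0): S=168.0000. Δ = (V_up−V_dn)/(S_up−S_dn) = (109.6246−43.7752)/(189.8400−122.6400) = 0.9799. V = [p*·109.6246 + (1−p*)·43.7752]/1.06 = 92.5481. B = V − Δ·S = -72.0755.
Root portfolio cost Δ·168+B reproduces V0=92.5481.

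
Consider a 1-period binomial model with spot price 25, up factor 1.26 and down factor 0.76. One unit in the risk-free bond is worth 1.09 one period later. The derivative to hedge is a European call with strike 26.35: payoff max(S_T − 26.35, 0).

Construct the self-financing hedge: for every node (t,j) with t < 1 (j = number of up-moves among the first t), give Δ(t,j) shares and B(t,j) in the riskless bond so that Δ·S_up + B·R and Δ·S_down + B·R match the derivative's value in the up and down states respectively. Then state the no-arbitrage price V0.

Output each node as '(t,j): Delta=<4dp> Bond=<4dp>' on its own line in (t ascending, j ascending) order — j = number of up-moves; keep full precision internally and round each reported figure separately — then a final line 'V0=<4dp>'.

No-arbitrage ⇒ martingale measure with p* = (R−d)/(u−d) = 0.6600.
Terminal values V(1,·): V(1,0)=0.0000, V(1,1)=5.1500
Node (0,0) S=25.0000: V=(p*·5.1500+(1−p*)·0.0000)/1.09=3.1183; Δ=(5.1500−0.0000)/(31.5000−19.0000)=0.4120; B=V−Δ·S=-7.1817
The time-0 hedge costs 3.1183, which is the no-arbitrage price.

(0,0): Delta=0.4120 Bond=-7.1817
V0=3.1183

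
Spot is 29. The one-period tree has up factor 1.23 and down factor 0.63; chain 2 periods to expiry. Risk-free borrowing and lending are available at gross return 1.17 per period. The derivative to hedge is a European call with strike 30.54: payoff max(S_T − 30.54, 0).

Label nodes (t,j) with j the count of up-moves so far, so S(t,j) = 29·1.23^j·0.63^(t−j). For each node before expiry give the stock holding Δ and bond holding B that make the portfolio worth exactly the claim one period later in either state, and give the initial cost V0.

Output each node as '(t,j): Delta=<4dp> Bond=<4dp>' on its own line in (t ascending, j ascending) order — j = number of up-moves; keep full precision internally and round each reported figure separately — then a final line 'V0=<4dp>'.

Under the risk-neutral measure, an up-move has probability p* = (R−d)/(u−d) = 0.9000 and values discount at R = 1.17.
Terminal values V(2,·): V(2,0)=0.0000, V(2,1)=0.0000, V(2,2)=13.3341
  t=1,j=0: stock 18.2700 → up 22.4721 (V=0.0000), down 11.5101 (V=0.0000). Price 0.0000; hedge Δ=0.0000, bond B=0.0000.
  t=1,j=1: stock 35.6700 → up 43.8741 (V=13.3341), down 22.4721 (V=0.0000). Price 10.2570; hedge Δ=0.6230, bond B=-11.9665.
  t=0,j=0: stock 29.0000 → up 35.6700 (V=10.2570), down 18.2700 (V=0.0000). Price 7.8900; hedge Δ=0.5895, bond B=-9.2050.
Check: Δ(0,0)·S0 + B(0,0) = 7.8900 = V0.

(0,0): Delta=0.5895 Bond=-9.2050
(1,0): Delta=0.0000 Bond=0.0000
(1,1): Delta=0.6230 Bond=-11.9665
V0=7.8900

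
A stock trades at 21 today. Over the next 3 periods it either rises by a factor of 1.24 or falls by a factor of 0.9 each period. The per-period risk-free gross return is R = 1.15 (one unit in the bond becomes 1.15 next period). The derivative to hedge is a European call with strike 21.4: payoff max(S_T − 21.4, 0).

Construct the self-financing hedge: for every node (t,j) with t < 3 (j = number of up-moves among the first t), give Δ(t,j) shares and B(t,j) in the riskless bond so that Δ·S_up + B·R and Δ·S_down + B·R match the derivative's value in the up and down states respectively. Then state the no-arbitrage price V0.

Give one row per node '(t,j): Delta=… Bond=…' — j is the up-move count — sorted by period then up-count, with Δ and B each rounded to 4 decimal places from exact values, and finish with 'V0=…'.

No-arbitrage ⇒ martingale measure with p* = (R−d)/(u−d) = 0.7353.
Payoff layer (t=3): V(3,0)=0.0000, V(3,1)=0.0000, V(3,2)=7.6606, V(3,3)=18.6391
Node (2,0) S=17.0100: V=(p*·0.0000+(1−p*)·0.0000)/1.15=0.0000; Δ=(0.0000−0.0000)/(21.0924−15.3090)=0.0000; B=V−Δ·S=0.0000
Node (2,1) S=23.4360: V=(p*·7.6606+(1−p*)·0.0000)/1.15=4.8981; Δ=(7.6606−0.0000)/(29.0606−21.0924)=0.9614; B=V−Δ·S=-17.6332
Node (2,2) S=32.2896: V=(p*·18.6391+(1−p*)·7.6606)/1.15=13.6809; Δ=(18.6391−7.6606)/(40.0391−29.0606)=1.0000; B=V−Δ·S=-18.6087
Node (1,0) S=18.9000: V=(p*·4.8981+(1−p*)·0.0000)/1.15=3.1318; Δ=(4.8981−0.0000)/(23.4360−17.0100)=0.7622; B=V−Δ·S=-11.2744
Node (1,1) S=26.0400: V=(p*·13.6809+(1−p*)·4.8981)/1.15=9.8748; Δ=(13.6809−4.8981)/(32.2896−23.4360)=0.9920; B=V−Δ·S=-15.9569
Node (0,0) S=21.0000: V=(p*·9.8748+(1−p*)·3.1318)/1.15=7.0347; Δ=(9.8748−3.1318)/(26.0400−18.9000)=0.9444; B=V−Δ·S=-12.7978
Check: Δ(0,0)·S0 + B(0,0) = 7.0347 = V0.

(0,0): Delta=0.9444 Bond=-12.7978
(1,0): Delta=0.7622 Bond=-11.2744
(1,1): Delta=0.9920 Bond=-15.9569
(2,0): Delta=0.0000 Bond=0.0000
(2,1): Delta=0.9614 Bond=-17.6332
(2,2): Delta=1.0000 Bond=-18.6087
V0=7.0347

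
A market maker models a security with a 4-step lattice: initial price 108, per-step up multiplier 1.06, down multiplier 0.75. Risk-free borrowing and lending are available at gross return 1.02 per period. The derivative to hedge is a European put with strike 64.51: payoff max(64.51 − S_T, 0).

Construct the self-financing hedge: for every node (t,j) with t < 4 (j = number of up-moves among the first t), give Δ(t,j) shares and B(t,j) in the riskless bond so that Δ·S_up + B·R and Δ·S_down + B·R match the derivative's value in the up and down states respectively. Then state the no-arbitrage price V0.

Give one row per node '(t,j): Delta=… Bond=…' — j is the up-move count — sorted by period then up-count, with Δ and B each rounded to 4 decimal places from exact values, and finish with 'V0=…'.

Risk-neutral probability p* = (R−d)/(u−d) = (1.02−0.75)/(1.06−0.75) = 0.8710.
Terminal values V(4,·): V(4,0)=30.3381, V(4,1)=16.2138, V(4,2)=0.0000, V(4,3)=0.0000, V(4,4)=0.0000
Node (3,0) S=45.5625: V=(p*·16.2138+(1−p*)·30.3381)/1.02=17.6826; Δ=(16.2138−30.3381)/(48.2963−34.1719)=-1.0000; B=V−Δ·S=63.2451
Node (3,1) S=64.3950: V=(p*·0.0000+(1−p*)·16.2138)/1.02=2.0511; Δ=(0.0000−16.2138)/(68.2587−48.2963)=-0.8122; B=V−Δ·S=54.3535
Node (3,2) S=91.0116: V=(p*·0.0000+(1−p*)·0.0000)/1.02=0.0000; Δ=(0.0000−0.0000)/(96.4723−68.2587)=0.0000; B=V−Δ·S=0.0000
Node (3,3) S=128.6297: V=(p*·0.0000+(1−p*)·0.0000)/1.02=0.0000; Δ=(0.0000−0.0000)/(136.3475−96.4723)=0.0000; B=V−Δ·S=0.0000
Node (2,0) S=60.7500: V=(p*·2.0511+(1−p*)·17.6826)/1.02=3.9883; Δ=(2.0511−17.6826)/(64.3950−45.5625)=-0.8300; B=V−Δ·S=54.4125
Node (2,1) S=85.8600: V=(p*·0.0000+(1−p*)·2.0511)/1.02=0.2595; Δ=(0.0000−2.0511)/(91.0116−64.3950)=-0.0771; B=V−Δ·S=6.8758
Node (2,2) S=121.3488: V=(p*·0.0000+(1−p*)·0.0000)/1.02=0.0000; Δ=(0.0000−0.0000)/(128.6297−91.0116)=0.0000; B=V−Δ·S=0.0000
Node (1,0) S=81.0000: V=(p*·0.2595+(1−p*)·3.9883)/1.02=0.7261; Δ=(0.2595−3.9883)/(85.8600−60.7500)=-0.1485; B=V−Δ·S=12.7545
Node (1,1) S=114.4800: V=(p*·0.0000+(1−p*)·0.2595)/1.02=0.0328; Δ=(0.0000−0.2595)/(121.3488−85.8600)=-0.0073; B=V−Δ·S=0.8698
Node (0,0) S=108.0000: V=(p*·0.0328+(1−p*)·0.7261)/1.02=0.1199; Δ=(0.0328−0.7261)/(114.4800−81.0000)=-0.0207; B=V−Δ·S=2.3562
Each (Δ,B) replicates both successor values, so the strategy is self-financing and V0 is arbitrage-free.

(0,0): Delta=-0.0207 Bond=2.3562
(1,0): Delta=-0.1485 Bond=12.7545
(1,1): Delta=-0.0073 Bond=0.8698
(2,0): Delta=-0.8300 Bond=54.4125
(2,1): Delta=-0.0771 Bond=6.8758
(2,2): Delta=0.0000 Bond=0.0000
(3,0): Delta=-1.0000 Bond=63.2451
(3,1): Delta=-0.8122 Bond=54.3535
(3,2): Delta=0.0000 Bond=0.0000
(3,3): Delta=0.0000 Bond=0.0000
V0=0.1199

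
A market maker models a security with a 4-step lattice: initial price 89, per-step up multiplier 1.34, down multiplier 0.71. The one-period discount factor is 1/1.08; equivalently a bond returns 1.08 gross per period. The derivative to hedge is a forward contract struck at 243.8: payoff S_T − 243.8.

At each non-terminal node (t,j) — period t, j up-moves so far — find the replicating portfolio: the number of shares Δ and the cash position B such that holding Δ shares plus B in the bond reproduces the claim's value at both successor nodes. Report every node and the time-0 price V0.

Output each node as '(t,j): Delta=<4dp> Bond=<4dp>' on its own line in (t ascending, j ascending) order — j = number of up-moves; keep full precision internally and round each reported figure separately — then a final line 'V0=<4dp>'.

The replicating-portfolio and risk-neutral prices coincide; use p* = (1.08−0.71)/(1.34−0.71) = 0.5873 for the latter.
Payoff layer (t=4): V(4,0)=-221.1836, V(4,1)=-201.1155, V(4,2)=-163.2406, V(4,3)=-91.7583, V(4,4)=43.1520
  t=3,j=0: stock 31.8541 → up 42.6845 (V=-201.1155), down 22.6164 (V=-221.1836). Price -193.8867; hedge Δ=1.0000, bond B=-225.7407.
  t=3,j=1: stock 60.1190 → up 80.5594 (V=-163.2406), down 42.6845 (V=-201.1155). Price -165.6218; hedge Δ=1.0000, bond B=-225.7407.
  t=3,j=2: stock 113.4640 → up 152.0417 (V=-91.7583), down 80.5594 (V=-163.2406). Price -112.2768; hedge Δ=1.0000, bond B=-225.7407.
  t=3,j=3: stock 214.1433 → up 286.9520 (V=43.1520), down 152.0417 (V=-91.7583). Price -11.5975; hedge Δ=1.0000, bond B=-225.7407.
  t=2,j=0: stock 44.8649 → up 60.1190 (V=-165.6218), down 31.8541 (V=-193.8867). Price -164.1543; hedge Δ=1.0000, bond B=-209.0192.
  t=2,j=1: stock 84.6746 → up 113.4640 (V=-112.2768), down 60.1190 (V=-165.6218). Price -124.3446; hedge Δ=1.0000, bond B=-209.0192.
  t=2,j=2: stock 159.8084 → up 214.1433 (V=-11.5975), down 113.4640 (V=-112.2768). Price -49.2108; hedge Δ=1.0000, bond B=-209.0192.
  t=1,j=0: stock 63.1900 → up 84.6746 (V=-124.3446), down 44.8649 (V=-164.1543). Price -130.3463; hedge Δ=1.0000, bond B=-193.5363.
  t=1,j=1: stock 119.2600 → up 159.8084 (V=-49.2108), down 84.6746 (V=-124.3446). Price -74.2763; hedge Δ=1.0000, bond B=-193.5363.
  t=0,j=0: stock 89.0000 → up 119.2600 (V=-74.2763), down 63.1900 (V=-130.3463). Price -90.2003; hedge Δ=1.0000, bond B=-179.2003.
Check: Δ(0,0)·S0 + B(0,0) = -90.2003 = V0.

(0,0): Delta=1.0000 Bond=-179.2003
(1,0): Delta=1.0000 Bond=-193.5363
(1,1): Delta=1.0000 Bond=-193.5363
(2,0): Delta=1.0000 Bond=-209.0192
(2,1): Delta=1.0000 Bond=-209.0192
(2,2): Delta=1.0000 Bond=-209.0192
(3,0): Delta=1.0000 Bond=-225.7407
(3,1): Delta=1.0000 Bond=-225.7407
(3,2): Delta=1.0000 Bond=-225.7407
(3,3): Delta=1.0000 Bond=-225.7407
V0=-90.2003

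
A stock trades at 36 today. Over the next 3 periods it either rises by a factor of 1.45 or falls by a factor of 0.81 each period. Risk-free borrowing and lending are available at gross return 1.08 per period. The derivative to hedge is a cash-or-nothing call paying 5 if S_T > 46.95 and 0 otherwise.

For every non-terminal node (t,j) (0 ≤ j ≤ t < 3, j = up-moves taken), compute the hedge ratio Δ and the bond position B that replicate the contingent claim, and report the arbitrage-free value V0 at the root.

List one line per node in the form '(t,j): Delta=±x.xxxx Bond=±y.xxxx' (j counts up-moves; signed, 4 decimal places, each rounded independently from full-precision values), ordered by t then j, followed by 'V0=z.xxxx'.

No-arbitrage ⇒ martingale measure with p* = (R−d)/(u−d) = 0.4219.
At expiry t=3: V(3,0)=0.0000, V(3,1)=0.0000, V(3,2)=5.0000, V(3,3)=5.0000
(2,0): S=23.6196. Δ = (V_up−V_dn)/(S_up−S_dn) = (0.0000−0.0000)/(34.2484−19.1319) = 0.0000. V = [p*·0.0000 + (1−p*)·0.0000]/1.08 = 0.0000. B = V − Δ·S = 0.0000.
(2,1): S=42.2820. Δ = (V_up−V_dn)/(S_up−S_dn) = (5.0000−0.0000)/(61.3089−34.2484) = 0.1848. V = [p*·5.0000 + (1−p*)·0.0000]/1.08 = 1.9531. B = V − Δ·S = -5.8594.
(2,2): S=75.6900. Δ = (V_up−V_dn)/(S_up−S_dn) = (5.0000−5.0000)/(109.7505−61.3089) = 0.0000. V = [p*·5.0000 + (1−p*)·5.0000]/1.08 = 4.6296. B = V − Δ·S = 4.6296.
(1,0): S=29.1600. Δ = (V_up−V_dn)/(S_up−S_dn) = (1.9531−0.0000)/(42.2820−23.6196) = 0.1047. V = [p*·1.9531 + (1−p*)·0.0000]/1.08 = 0.7629. B = V − Δ·S = -2.2888.
(1,1): S=52.2000. Δ = (V_up−V_dn)/(S_up−S_dn) = (4.6296−1.9531)/(75.6900−42.2820) = 0.0801. V = [p*·4.6296 + (1−p*)·1.9531]/1.08 = 2.8540. B = V − Δ·S = -1.3281.
(0,0): S=36.0000. Δ = (V_up−V_dn)/(S_up−S_dn) = (2.8540−0.7629)/(52.2000−29.1600) = 0.0908. V = [p*·2.8540 + (1−p*)·0.7629]/1.08 = 1.5232. B = V − Δ·S = -1.7440.
Each (Δ,B) replicates both successor values, so the strategy is self-financing and V0 is arbitrage-free.

(0,0): Delta=0.0908 Bond=-1.7440
(1,0): Delta=0.1047 Bond=-2.2888
(1,1): Delta=0.0801 Bond=-1.3281
(2,0): Delta=0.0000 Bond=0.0000
(2,1): Delta=0.1848 Bond=-5.8594
(2,2): Delta=0.0000 Bond=4.6296
V0=1.5232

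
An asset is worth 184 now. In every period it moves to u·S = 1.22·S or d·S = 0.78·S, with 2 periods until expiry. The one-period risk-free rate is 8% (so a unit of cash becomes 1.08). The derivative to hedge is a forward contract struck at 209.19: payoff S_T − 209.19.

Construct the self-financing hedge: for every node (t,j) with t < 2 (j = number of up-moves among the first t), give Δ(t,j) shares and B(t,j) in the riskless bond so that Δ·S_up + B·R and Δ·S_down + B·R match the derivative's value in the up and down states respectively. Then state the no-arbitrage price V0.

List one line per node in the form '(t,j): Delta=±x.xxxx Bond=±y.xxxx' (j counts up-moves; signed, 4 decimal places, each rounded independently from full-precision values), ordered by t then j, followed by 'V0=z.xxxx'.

(0,0): Delta=1.0000 Bond=-179.3467
(1,0): Delta=1.0000 Bond=-193.6944
(1,1): Delta=1.0000 Bond=-193.6944
V0=4.6533

No-arbitrage ⇒ martingale measure with p* = (R−d)/(u−d) = 0.6818.
Terminal values V(2,·): V(2,0)=-97.2444, V(2,1)=-34.0956, V(2,2)=64.6756
(1,0): S=143.5200. Δ = (V_up−V_dn)/(S_up−S_dn) = (-34.0956−-97.2444)/(175.0944−111.9456) = 1.0000. V = [p*·-34.0956 + (1−p*)·-97.2444]/1.08 = -50.1744. B = V − Δ·S = -193.6944.
(1,1): S=224.4800. Δ = (V_up−V_dn)/(S_up−S_dn) = (64.6756−-34.0956)/(273.8656−175.0944) = 1.0000. V = [p*·64.6756 + (1−p*)·-34.0956]/1.08 = 30.7856. B = V − Δ·S = -193.6944.
(0,0): S=184.0000. Δ = (V_up−V_dn)/(S_up−S_dn) = (30.7856−-50.1744)/(224.4800−143.5200) = 1.0000. V = [p*·30.7856 + (1−p*)·-50.1744]/1.08 = 4.6533. B = V − Δ·S = -179.3467.
Root portfolio cost Δ·184+B reproduces V0=4.6533.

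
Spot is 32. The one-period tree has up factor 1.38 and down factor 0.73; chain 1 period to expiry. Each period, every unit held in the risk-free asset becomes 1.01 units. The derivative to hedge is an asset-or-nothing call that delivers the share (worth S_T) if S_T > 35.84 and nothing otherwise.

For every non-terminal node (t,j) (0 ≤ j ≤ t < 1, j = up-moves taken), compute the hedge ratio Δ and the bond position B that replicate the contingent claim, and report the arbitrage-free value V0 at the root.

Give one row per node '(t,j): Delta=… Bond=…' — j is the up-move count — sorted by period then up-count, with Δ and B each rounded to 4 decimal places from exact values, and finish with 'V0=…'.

Since d<R<u, set p* = (R−d)/(u−d) = 0.4308; price each node as the discounted p*-expectation of its children.
At expiry t=1: V(1,0)=0.0000, V(1,1)=44.1600
Node (0,0) S=32.0000: V=(p*·44.1600+(1−p*)·0.0000)/1.01=18.8344; Δ=(44.1600−0.0000)/(44.1600−23.3600)=2.1231; B=V−Δ·S=-49.1040
Self-financing check: at every node Δ·S+B equals the discounted successor values.

(0,0): Delta=2.1231 Bond=-49.1040
V0=18.8344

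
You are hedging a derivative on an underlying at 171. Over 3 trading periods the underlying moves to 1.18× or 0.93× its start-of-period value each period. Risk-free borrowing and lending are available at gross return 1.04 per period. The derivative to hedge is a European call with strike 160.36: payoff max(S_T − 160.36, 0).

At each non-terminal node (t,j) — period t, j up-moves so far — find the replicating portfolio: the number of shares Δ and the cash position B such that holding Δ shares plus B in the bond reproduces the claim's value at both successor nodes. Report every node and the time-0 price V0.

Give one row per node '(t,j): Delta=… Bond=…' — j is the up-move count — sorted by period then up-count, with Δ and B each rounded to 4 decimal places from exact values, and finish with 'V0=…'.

Under the risk-neutral measure, an up-move has probability p* = (R−d)/(u−d) = 0.4400 and values discount at R = 1.04.
Terminal payoffs: V(3,0)=0.0000, V(3,1)=14.1595, V(3,2)=61.0734, V(3,3)=120.5985
  t=2,j=0: stock 147.8979 → up 174.5195 (V=14.1595), down 137.5450 (V=0.0000). Price 5.9906; hedge Δ=0.3830, bond B=-50.6475.
  t=2,j=1: stock 187.6554 → up 221.4334 (V=61.0734), down 174.5195 (V=14.1595). Price 33.4631; hedge Δ=1.0000, bond B=-154.1923.
  t=2,j=2: stock 238.1004 → up 280.9585 (V=120.5985), down 221.4334 (V=61.0734). Price 83.9081; hedge Δ=1.0000, bond B=-154.1923.
  t=1,j=0: stock 159.0300 → up 187.6554 (V=33.4631), down 147.8979 (V=5.9906). Price 17.3832; hedge Δ=0.6910, bond B=-92.5069.
  t=1,j=1: stock 201.7800 → up 238.1004 (V=83.9081), down 187.6554 (V=33.4631). Price 53.5182; hedge Δ=1.0000, bond B=-148.2618.
  t=0,j=0: stock 171.0000 → up 201.7800 (V=53.5182), down 159.0300 (V=17.3832). Price 32.0025; hedge Δ=0.8453, bond B=-112.5376.
Root portfolio cost Δ·171+B reproduces V0=32.0025.

(0,0): Delta=0.8453 Bond=-112.5376
(1,0): Delta=0.6910 Bond=-92.5069
(1,1): Delta=1.0000 Bond=-148.2618
(2,0): Delta=0.3830 Bond=-50.6475
(2,1): Delta=1.0000 Bond=-154.1923
(2,2): Delta=1.0000 Bond=-154.1923
V0=32.0025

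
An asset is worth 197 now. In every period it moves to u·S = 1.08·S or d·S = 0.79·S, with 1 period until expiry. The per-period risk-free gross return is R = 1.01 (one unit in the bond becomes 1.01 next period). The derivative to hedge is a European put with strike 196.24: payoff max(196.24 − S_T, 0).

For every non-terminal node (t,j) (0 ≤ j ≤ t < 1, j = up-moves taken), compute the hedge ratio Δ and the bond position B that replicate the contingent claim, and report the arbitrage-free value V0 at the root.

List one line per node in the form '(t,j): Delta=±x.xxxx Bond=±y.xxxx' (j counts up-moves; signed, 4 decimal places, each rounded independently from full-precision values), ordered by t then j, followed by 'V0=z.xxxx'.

(0,0): Delta=-0.7108 Bond=149.7398
V0=9.7054

Under the risk-neutral measure, an up-move has probability p* = (R−d)/(u−d) = 0.7586 and values discount at R = 1.01.
Terminal values V(1,·): V(1,0)=40.6100, V(1,1)=0.0000
(0,0): S=197.0000. Δ = (V_up−V_dn)/(S_up−S_dn) = (0.0000−40.6100)/(212.7600−155.6300) = -0.7108. V = [p*·0.0000 + (1−p*)·40.6100]/1.01 = 9.7054. B = V − Δ·S = 149.7398.
The time-0 hedge costs 9.7054, which is the no-arbitrage price.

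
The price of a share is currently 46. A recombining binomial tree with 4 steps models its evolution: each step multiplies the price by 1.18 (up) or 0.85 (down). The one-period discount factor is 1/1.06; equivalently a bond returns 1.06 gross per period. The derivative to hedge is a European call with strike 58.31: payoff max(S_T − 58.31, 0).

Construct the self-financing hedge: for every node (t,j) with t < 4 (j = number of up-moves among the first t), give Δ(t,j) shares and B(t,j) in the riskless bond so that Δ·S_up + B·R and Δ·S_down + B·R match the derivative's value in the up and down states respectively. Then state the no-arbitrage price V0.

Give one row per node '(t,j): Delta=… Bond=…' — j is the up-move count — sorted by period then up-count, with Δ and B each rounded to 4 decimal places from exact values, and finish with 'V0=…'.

Since d<R<u, set p* = (R−d)/(u−d) = 0.6364; price each node as the discounted p*-expectation of its children.
At expiry t=4: V(4,0)=0.0000, V(4,1)=0.0000, V(4,2)=0.0000, V(4,3)=5.9326, V(4,4)=30.8738
(3,0): S=28.2497. Δ = (V_up−V_dn)/(S_up−S_dn) = (0.0000−0.0000)/(33.3347−24.0123) = 0.0000. V = [p*·0.0000 + (1−p*)·0.0000]/1.06 = 0.0000. B = V − Δ·S = 0.0000.
(3,1): S=39.2173. Δ = (V_up−V_dn)/(S_up−S_dn) = (0.0000−0.0000)/(46.2764−33.3347) = 0.0000. V = [p*·0.0000 + (1−p*)·0.0000]/1.06 = 0.0000. B = V − Δ·S = 0.0000.
(3,2): S=54.4428. Δ = (V_up−V_dn)/(S_up−S_dn) = (5.9326−0.0000)/(64.2426−46.2764) = 0.3302. V = [p*·5.9326 + (1−p*)·0.0000]/1.06 = 3.5616. B = V − Δ·S = -14.4159.
(3,3): S=75.5795. Δ = (V_up−V_dn)/(S_up−S_dn) = (30.8738−5.9326)/(89.1838−64.2426) = 1.0000. V = [p*·30.8738 + (1−p*)·5.9326]/1.06 = 20.5700. B = V − Δ·S = -55.0094.
(2,0): S=33.2350. Δ = (V_up−V_dn)/(S_up−S_dn) = (0.0000−0.0000)/(39.2173−28.2497) = 0.0000. V = [p*·0.0000 + (1−p*)·0.0000]/1.06 = 0.0000. B = V − Δ·S = 0.0000.
(2,1): S=46.1380. Δ = (V_up−V_dn)/(S_up−S_dn) = (3.5616−0.0000)/(54.4428−39.2173) = 0.2339. V = [p*·3.5616 + (1−p*)·0.0000]/1.06 = 2.1382. B = V − Δ·S = -8.6545.
(2,2): S=64.0504. Δ = (V_up−V_dn)/(S_up−S_dn) = (20.5700−3.5616)/(75.5795−54.4428) = 0.8047. V = [p*·20.5700 + (1−p*)·3.5616]/1.06 = 13.5709. B = V − Δ·S = -37.9699.
(1,0): S=39.1000. Δ = (V_up−V_dn)/(S_up−S_dn) = (2.1382−0.0000)/(46.1380−33.2350) = 0.1657. V = [p*·2.1382 + (1−p*)·0.0000]/1.06 = 1.2836. B = V − Δ·S = -5.1956.
(1,1): S=54.2800. Δ = (V_up−V_dn)/(S_up−S_dn) = (13.5709−2.1382)/(64.0504−46.1380) = 0.6383. V = [p*·13.5709 + (1−p*)·2.1382]/1.06 = 8.8807. B = V − Δ·S = -25.7639.
(0,0): S=46.0000. Δ = (V_up−V_dn)/(S_up−S_dn) = (8.8807−1.2836)/(54.2800−39.1000) = 0.5005. V = [p*·8.8807 + (1−p*)·1.2836]/1.06 = 5.7718. B = V − Δ·S = -17.2496.
Check: Δ(0,0)·S0 + B(0,0) = 5.7718 = V0.

(0,0): Delta=0.5005 Bond=-17.2496
(1,0): Delta=0.1657 Bond=-5.1956
(1,1): Delta=0.6383 Bond=-25.7639
(2,0): Delta=0.0000 Bond=0.0000
(2,1): Delta=0.2339 Bond=-8.6545
(2,2): Delta=0.8047 Bond=-37.9699
(3,0): Delta=0.0000 Bond=0.0000
(3,1): Delta=0.0000 Bond=0.0000
(3,2): Delta=0.3302 Bond=-14.4159
(3,3): Delta=1.0000 Bond=-55.0094
V0=5.7718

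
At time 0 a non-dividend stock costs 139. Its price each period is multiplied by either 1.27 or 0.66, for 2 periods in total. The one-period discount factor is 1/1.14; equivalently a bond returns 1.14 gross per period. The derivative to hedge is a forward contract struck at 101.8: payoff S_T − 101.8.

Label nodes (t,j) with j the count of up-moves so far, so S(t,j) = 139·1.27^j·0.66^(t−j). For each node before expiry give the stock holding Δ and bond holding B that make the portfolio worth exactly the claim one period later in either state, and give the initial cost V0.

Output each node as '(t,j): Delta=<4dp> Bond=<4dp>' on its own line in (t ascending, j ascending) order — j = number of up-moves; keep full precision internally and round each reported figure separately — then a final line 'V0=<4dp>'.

Since d<R<u, set p* = (R−d)/(u−d) = 0.7869; price each node as the discounted p*-expectation of its children.
Terminal values V(2,·): V(2,0)=-41.2516, V(2,1)=14.7098, V(2,2)=122.3931
(1,0): S=91.7400. Δ = (V_up−V_dn)/(S_up−S_dn) = (14.7098−-41.2516)/(116.5098−60.5484) = 1.0000. V = [p*·14.7098 + (1−p*)·-41.2516]/1.14 = 2.4418. B = V − Δ·S = -89.2982.
(1,1): S=176.5300. Δ = (V_up−V_dn)/(S_up−S_dn) = (122.3931−14.7098)/(224.1931−116.5098) = 1.0000. V = [p*·122.3931 + (1−p*)·14.7098]/1.14 = 87.2318. B = V − Δ·S = -89.2982.
(0,0): S=139.0000. Δ = (V_up−V_dn)/(S_up−S_dn) = (87.2318−2.4418)/(176.5300−91.7400) = 1.0000. V = [p*·87.2318 + (1−p*)·2.4418]/1.14 = 60.6682. B = V − Δ·S = -78.3318.
Check: Δ(0,0)·S0 + B(0,0) = 60.6682 = V0.

(0,0): Delta=1.0000 Bond=-78.3318
(1,0): Delta=1.0000 Bond=-89.2982
(1,1): Delta=1.0000 Bond=-89.2982
V0=60.6682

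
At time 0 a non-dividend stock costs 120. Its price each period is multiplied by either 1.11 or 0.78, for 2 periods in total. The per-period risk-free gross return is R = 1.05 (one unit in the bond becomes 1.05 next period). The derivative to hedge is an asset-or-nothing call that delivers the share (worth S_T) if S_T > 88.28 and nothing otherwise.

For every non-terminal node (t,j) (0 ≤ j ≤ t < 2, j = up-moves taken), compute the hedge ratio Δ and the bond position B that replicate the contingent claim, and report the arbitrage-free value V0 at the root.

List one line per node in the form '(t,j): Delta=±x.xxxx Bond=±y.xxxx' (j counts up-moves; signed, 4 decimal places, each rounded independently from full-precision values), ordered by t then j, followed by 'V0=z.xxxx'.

Risk-neutral probability p* = (R−d)/(u−d) = (1.05−0.78)/(1.11−0.78) = 0.8182.
Terminal payoffs: V(2,0)=0.0000, V(2,1)=103.8960, V(2,2)=147.8520
Node (1,0) S=93.6000: V=(p*·103.8960+(1−p*)·0.0000)/1.05=80.9579; Δ=(103.8960−0.0000)/(103.8960−73.0080)=3.3636; B=V−Δ·S=-233.8784
Node (1,1) S=133.2000: V=(p*·147.8520+(1−p*)·103.8960)/1.05=133.2000; Δ=(147.8520−103.8960)/(147.8520−103.8960)=1.0000; B=V−Δ·S=0.0000
Node (0,0) S=120.0000: V=(p*·133.2000+(1−p*)·80.9579)/1.05=117.8109; Δ=(133.2000−80.9579)/(133.2000−93.6000)=1.3192; B=V−Δ·S=-40.4984
Root portfolio cost Δ·120+B reproduces V0=117.8109.

(0,0): Delta=1.3192 Bond=-40.4984
(1,0): Delta=3.3636 Bond=-233.8784
(1,1): Delta=1.0000 Bond=0.0000
V0=117.8109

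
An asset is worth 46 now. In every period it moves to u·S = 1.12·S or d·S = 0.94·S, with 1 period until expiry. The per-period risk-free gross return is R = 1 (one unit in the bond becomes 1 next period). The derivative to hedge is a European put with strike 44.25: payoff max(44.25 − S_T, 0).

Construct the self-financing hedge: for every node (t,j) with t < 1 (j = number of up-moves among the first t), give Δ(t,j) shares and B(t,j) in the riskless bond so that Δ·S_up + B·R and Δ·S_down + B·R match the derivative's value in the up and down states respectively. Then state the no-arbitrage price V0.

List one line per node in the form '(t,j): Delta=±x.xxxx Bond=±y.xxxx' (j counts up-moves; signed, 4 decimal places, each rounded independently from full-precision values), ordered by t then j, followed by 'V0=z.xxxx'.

(0,0): Delta=-0.1220 Bond=6.2844
V0=0.6733

Since d<R<u, set p* = (R−d)/(u−d) = 0.3333; price each node as the discounted p*-expectation of its children.
Terminal values V(1,·): V(1,0)=1.0100, V(1,1)=0.0000
(0,0): S=46.0000. Δ = (V_up−V_dn)/(S_up−S_dn) = (0.0000−1.0100)/(51.5200−43.2400) = -0.1220. V = [p*·0.0000 + (1−p*)·1.0100]/1 = 0.6733. B = V − Δ·S = 6.2844.
Each (Δ,B) replicates both successor values, so the strategy is self-financing and V0 is arbitrage-free.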